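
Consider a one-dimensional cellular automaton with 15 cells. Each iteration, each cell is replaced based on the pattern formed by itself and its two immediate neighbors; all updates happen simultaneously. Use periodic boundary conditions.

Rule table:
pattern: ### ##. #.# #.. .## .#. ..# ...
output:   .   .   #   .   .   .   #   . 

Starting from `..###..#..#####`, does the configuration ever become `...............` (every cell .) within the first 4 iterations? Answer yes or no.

.#....#..#.....
#....#..#......
....#..#......#
...#..#......#.
iteration 4 is ...#..#......#., still not uniform .

no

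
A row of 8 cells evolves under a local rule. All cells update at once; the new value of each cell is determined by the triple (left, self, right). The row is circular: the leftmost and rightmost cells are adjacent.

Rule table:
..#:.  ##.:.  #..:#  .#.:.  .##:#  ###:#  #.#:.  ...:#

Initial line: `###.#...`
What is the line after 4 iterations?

##...##.
#.##.#..
..#...#.
#..##..#

#..##..#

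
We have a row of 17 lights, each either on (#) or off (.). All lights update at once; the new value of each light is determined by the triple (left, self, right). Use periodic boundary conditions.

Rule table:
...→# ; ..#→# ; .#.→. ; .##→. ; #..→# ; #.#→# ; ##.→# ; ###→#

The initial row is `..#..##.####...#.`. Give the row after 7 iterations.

####.###.##.##.##

##.##.##.######.#
###.##.##.######.
.###.##.##.######
#.###.##.##.#####
##.###.##.##.####
###.###.##.##.###
####.###.##.##.##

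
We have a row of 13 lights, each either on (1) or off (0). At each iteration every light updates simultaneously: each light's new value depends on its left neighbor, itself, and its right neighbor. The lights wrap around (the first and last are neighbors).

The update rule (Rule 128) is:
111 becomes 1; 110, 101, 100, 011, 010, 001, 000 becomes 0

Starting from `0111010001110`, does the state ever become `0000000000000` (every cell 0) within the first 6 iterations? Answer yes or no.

iteration 1: 0010000000100
iteration 2: 0000000000000
all cells are 0 at iteration 2

yes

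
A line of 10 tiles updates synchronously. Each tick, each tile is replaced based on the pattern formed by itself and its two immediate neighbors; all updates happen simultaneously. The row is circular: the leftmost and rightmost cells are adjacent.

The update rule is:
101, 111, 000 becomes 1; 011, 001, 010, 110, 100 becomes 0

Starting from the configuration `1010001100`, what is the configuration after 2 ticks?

tick 1: 0100100000
tick 2: 0000001111

0000001111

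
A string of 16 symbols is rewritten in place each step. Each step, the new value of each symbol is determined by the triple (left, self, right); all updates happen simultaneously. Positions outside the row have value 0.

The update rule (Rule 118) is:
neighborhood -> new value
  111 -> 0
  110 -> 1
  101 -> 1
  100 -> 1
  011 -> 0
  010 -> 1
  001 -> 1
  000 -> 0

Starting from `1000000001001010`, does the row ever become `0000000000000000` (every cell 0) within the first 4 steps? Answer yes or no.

1100000011111111
0110000100000001
1011001110000011
1101110011000101
step 4 is 1101110011000101, still not uniform 0

no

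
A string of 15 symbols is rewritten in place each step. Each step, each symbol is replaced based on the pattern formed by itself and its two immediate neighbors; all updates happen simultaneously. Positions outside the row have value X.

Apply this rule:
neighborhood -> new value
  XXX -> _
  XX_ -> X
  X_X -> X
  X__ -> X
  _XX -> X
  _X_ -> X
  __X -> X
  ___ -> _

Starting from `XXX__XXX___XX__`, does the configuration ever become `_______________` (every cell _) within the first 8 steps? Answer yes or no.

__XXXX_XX_XXXXX
XXX__XXXXXX____
__XXXX____XX__X
XXX__XX__XXXXXX
__XXXXXXXX_____
XXX______XX___X
__XX____XXXX_XX
XXXXX__XX__XXX_
step 8 is XXXXX__XX__XXX_, still not uniform _

no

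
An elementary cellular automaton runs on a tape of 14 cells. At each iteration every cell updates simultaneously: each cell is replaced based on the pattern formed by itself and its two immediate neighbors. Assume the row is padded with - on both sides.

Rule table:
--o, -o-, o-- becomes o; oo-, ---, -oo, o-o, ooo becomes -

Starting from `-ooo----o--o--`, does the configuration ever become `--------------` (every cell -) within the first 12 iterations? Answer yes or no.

o---o--oooooo-
oo-oooo------o
-------o----oo
------ooo--o--
-----o---oooo-
----ooo-o----o
---o----oo--oo
--ooo--o--oo--
-o---ooooo--o-
ooo-o-----oooo
----oo---o----
---o--o-ooo---
iteration 12 is ---o--o-ooo---, still not uniform -

no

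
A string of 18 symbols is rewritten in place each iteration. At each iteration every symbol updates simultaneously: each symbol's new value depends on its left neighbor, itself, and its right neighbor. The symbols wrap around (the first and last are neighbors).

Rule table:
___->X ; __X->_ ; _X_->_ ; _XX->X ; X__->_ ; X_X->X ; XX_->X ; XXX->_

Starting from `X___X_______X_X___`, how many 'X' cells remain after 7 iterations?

12

iteration 1: __X___XXXXX__X__X_
iteration 2: X___X_X___X_______
iteration 3: __X__X__X___XXXXX_
iteration 4: X_________X_X___X_
iteration 5: __XXXXXXX__X__X__X
iteration 6: __X_____X_________
iteration 7: X___XXX___XXXXXXXX
count of X: 12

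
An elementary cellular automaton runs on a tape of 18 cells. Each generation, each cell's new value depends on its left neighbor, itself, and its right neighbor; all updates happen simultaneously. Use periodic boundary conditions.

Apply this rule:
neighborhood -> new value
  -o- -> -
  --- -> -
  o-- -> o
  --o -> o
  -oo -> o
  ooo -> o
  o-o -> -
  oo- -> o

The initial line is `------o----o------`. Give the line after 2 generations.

-----o-o--o-o-----
----o---oo---o----

----o---oo---o----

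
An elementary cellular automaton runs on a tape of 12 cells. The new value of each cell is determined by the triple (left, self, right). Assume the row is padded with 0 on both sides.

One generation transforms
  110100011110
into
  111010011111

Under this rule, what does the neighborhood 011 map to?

At position 0 the neighborhood is 011; the next row has 1 there.

1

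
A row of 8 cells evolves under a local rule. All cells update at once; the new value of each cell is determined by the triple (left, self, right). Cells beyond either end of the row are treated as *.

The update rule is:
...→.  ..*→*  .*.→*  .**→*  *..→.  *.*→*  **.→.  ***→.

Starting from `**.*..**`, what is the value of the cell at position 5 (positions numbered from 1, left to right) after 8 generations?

*

..**.**.
.**.**.*
**.**.**
..**.**.  (repeats generation 1; period 3)
generation 8: .**.**.*
position 5 holds *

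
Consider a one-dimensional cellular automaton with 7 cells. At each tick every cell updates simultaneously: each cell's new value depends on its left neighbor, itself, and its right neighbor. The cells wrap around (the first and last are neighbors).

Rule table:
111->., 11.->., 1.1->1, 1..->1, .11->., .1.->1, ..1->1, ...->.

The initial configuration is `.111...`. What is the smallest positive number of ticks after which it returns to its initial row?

1...1..
11.1111
..1....
.111...

4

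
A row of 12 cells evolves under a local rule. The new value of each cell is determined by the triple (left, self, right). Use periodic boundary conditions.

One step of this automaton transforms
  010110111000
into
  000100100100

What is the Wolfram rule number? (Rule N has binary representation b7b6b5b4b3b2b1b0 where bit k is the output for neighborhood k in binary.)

position 7: 111 → 0  (bit 7 = 0)
position 4: 110 → 0  (bit 6 = 0)
position 2: 101 → 0  (bit 5 = 0)
position 9: 100 → 1  (bit 4 = 1)
position 3: 011 → 1  (bit 3 = 1)
position 1: 010 → 0  (bit 2 = 0)
position 0: 001 → 0  (bit 1 = 0)
position 10: 000 → 0  (bit 0 = 0)
bits b7..b0 = 00011000 = 24

24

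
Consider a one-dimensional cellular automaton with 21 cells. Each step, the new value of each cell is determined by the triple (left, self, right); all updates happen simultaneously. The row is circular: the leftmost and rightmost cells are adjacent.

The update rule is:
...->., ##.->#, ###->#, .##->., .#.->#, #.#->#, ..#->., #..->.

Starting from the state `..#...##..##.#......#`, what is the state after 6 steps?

..#....#.....#......#

..#....#...###......#
..#....#....##......#
..#....#.....#......#
..#....#.....#......#  (fixed point — unchanged through step 6)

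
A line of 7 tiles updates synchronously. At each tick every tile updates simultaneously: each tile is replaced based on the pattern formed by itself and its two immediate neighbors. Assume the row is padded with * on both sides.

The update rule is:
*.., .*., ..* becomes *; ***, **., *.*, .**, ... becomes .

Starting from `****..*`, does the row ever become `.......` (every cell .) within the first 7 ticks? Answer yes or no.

yes

....**.
*..*...
.****.*
.......
all cells are . at tick 4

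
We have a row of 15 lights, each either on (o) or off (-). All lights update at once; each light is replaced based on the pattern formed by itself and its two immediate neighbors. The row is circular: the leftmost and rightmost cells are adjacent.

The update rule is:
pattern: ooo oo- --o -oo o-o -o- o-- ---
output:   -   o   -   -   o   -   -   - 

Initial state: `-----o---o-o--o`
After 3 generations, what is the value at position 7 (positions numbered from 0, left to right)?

-

----------o----
---------------
---------------
position 7 holds -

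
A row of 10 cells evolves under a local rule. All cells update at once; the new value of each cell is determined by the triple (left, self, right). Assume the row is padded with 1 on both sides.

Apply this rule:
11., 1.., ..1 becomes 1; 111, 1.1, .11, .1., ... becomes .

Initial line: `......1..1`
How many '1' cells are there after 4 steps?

1....1.11.
11..1...1.
.111.1.1..
...1....11
count of 1: 3

3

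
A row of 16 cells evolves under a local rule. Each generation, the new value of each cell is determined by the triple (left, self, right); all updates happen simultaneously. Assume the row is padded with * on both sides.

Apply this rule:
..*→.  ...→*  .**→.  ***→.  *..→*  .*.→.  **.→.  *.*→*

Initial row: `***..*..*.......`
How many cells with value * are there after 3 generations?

generation 1: ...*..*..******.
generation 2: **..*..*.......*
generation 3: ..*..*..******..
count of *: 8

8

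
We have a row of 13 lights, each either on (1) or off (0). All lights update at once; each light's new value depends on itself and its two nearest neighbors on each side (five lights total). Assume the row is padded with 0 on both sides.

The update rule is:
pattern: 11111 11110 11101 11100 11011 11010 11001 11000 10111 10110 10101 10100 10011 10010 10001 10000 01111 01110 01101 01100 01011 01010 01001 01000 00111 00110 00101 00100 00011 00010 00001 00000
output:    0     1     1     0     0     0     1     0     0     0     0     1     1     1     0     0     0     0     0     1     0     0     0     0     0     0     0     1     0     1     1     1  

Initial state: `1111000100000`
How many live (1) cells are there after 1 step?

0010001100111
count of 1: 6

6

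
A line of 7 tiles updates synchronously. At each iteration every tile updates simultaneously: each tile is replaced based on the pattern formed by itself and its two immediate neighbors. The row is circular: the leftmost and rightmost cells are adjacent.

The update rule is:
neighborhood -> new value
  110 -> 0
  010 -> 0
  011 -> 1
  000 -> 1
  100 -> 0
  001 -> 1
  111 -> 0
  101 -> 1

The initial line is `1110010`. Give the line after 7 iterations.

1100110

1000101
0011011
0110110
1101100
1011001
0110011
1100110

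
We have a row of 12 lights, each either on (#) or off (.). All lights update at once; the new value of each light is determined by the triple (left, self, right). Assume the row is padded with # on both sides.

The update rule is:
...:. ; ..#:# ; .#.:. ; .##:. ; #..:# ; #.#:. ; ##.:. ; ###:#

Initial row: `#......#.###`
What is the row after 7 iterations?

iteration 1: .#....#...##
iteration 2: ..#..#.#.#.#
iteration 3: ##.##.......
iteration 4: #....#.....#
iteration 5: .#..#.#...#.
iteration 6: ..##...#.#..
iteration 7: ##..#.#...##

##..#.#...##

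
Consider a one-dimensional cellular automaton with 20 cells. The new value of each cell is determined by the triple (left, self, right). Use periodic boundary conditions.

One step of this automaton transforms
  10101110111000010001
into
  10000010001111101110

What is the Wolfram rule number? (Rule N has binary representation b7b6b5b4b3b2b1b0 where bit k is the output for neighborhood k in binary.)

position 5: 111 → 0  (bit 7 = 0)
position 0: 110 → 1  (bit 6 = 1)
position 1: 101 → 0  (bit 5 = 0)
position 11: 100 → 1  (bit 4 = 1)
position 4: 011 → 0  (bit 3 = 0)
position 2: 010 → 0  (bit 2 = 0)
position 14: 001 → 1  (bit 1 = 1)
position 12: 000 → 1  (bit 0 = 1)
bits b7..b0 = 01010011 = 83

83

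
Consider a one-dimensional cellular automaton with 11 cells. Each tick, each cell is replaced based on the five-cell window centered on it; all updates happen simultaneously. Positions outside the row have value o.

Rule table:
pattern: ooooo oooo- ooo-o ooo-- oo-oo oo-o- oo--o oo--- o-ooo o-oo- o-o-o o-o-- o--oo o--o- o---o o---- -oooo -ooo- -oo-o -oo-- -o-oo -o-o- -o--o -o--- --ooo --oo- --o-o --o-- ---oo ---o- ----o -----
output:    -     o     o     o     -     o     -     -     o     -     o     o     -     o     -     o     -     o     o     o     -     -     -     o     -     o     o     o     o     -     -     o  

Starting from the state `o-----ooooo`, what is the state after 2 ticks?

o--oooooo-o

o-oo-o-----
o--oooooo-o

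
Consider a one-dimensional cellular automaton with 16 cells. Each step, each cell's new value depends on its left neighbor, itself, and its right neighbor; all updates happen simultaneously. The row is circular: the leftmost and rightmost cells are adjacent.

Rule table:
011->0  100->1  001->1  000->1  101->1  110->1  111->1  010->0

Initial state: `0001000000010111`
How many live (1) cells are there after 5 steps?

13

1110111111101011
1111011111110101
1111101111111010
0111110111111101
1011111011111110
count of 1: 13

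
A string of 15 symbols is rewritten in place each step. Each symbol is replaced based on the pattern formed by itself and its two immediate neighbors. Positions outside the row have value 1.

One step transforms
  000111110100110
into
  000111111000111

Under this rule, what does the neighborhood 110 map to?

At position 7 the neighborhood is 110; the next row has 1 there.

1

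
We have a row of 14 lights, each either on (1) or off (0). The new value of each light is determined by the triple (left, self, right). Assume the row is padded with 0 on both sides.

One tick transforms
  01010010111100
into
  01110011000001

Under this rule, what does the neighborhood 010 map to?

At position 1 the neighborhood is 010; the next row has 1 there.

1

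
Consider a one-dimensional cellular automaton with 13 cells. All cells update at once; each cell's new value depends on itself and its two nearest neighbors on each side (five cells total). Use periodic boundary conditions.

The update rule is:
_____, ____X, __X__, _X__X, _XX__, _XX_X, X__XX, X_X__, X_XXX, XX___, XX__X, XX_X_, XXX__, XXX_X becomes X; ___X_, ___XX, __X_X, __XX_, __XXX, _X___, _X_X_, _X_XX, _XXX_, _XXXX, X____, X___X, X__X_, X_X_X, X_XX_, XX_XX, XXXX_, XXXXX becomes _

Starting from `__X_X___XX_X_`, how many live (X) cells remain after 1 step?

step 1: ____X____XXX_
count of X: 4

4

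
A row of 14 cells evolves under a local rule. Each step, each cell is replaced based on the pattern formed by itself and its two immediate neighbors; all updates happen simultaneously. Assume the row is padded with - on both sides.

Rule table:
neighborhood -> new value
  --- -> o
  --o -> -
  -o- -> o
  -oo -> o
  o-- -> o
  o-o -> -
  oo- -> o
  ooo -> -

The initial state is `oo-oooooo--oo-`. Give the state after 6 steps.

oo-o----oo-ooo
oo-oooo-oo-o-o
oo-o--o-oo-o-o
oo-oo-o-oo-o-o
oo-oo-o-oo-o-o  (fixed point — unchanged through step 6)

oo-oo-o-oo-o-o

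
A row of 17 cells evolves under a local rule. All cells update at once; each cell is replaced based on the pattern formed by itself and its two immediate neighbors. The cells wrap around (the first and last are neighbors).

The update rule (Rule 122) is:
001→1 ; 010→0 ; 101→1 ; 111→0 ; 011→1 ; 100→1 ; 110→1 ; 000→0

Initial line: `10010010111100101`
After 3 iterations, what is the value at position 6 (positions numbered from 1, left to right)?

0

iteration 1: 11101101100111011
iteration 2: 00111111111101110
iteration 3: 01100000000111011
position 6 holds 0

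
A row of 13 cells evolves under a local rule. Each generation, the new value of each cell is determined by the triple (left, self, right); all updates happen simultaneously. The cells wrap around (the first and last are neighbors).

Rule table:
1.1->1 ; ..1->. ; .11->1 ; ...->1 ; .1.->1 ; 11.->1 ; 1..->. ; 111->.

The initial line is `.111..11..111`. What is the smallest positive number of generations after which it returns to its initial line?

generation 1: 11.1..11..1.1
generation 2: .111..11..111

2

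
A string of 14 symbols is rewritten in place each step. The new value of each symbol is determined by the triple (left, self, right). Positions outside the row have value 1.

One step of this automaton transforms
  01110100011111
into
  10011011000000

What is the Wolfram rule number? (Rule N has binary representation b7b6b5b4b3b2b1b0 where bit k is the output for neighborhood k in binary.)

113

position 2: 111 → 0  (bit 7 = 0)
position 3: 110 → 1  (bit 6 = 1)
position 0: 101 → 1  (bit 5 = 1)
position 6: 100 → 1  (bit 4 = 1)
position 1: 011 → 0  (bit 3 = 0)
position 5: 010 → 0  (bit 2 = 0)
position 8: 001 → 0  (bit 1 = 0)
position 7: 000 → 1  (bit 0 = 1)
bits b7..b0 = 01110001 = 113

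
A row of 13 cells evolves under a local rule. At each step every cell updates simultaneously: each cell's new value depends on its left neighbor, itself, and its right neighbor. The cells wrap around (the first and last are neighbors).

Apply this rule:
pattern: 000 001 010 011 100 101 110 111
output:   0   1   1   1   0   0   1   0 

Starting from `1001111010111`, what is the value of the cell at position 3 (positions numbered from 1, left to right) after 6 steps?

step 1: 1011001010100
step 2: 1011011010101
step 3: 1011011010101  (fixed point — unchanged through step 6)
position 3 holds 1

1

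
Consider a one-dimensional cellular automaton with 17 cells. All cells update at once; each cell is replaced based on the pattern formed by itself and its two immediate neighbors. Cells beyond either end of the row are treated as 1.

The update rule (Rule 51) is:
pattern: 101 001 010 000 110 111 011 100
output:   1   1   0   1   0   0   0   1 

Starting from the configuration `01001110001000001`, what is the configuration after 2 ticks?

01001110001000001

10110001110111110
01001110001000001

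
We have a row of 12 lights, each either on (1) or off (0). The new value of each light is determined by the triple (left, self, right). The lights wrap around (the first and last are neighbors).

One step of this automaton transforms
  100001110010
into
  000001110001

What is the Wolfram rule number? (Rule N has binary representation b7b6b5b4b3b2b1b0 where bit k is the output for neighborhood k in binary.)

232

position 6: 111 → 1  (bit 7 = 1)
position 7: 110 → 1  (bit 6 = 1)
position 11: 101 → 1  (bit 5 = 1)
position 1: 100 → 0  (bit 4 = 0)
position 5: 011 → 1  (bit 3 = 1)
position 0: 010 → 0  (bit 2 = 0)
position 4: 001 → 0  (bit 1 = 0)
position 2: 000 → 0  (bit 0 = 0)
bits b7..b0 = 11101000 = 232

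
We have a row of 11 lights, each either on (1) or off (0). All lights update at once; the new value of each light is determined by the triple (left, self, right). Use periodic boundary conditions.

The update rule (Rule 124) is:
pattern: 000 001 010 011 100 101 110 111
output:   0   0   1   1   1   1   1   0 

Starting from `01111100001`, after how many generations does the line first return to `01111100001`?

7

11000110001
01100111001
11110101101
00011111111
10010000001
11011000001
01111100001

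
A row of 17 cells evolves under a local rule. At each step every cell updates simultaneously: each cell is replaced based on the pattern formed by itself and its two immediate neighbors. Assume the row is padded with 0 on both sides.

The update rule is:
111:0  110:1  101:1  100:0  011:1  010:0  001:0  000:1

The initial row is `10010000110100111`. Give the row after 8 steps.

step 1: 00000110111000101
step 2: 11110111101010010
step 3: 10011100110100000
step 4: 00010100111001111
step 5: 11001000101001001
step 6: 11000010010000000
step 7: 11011000000111111
step 8: 11111011110100001

11111011110100001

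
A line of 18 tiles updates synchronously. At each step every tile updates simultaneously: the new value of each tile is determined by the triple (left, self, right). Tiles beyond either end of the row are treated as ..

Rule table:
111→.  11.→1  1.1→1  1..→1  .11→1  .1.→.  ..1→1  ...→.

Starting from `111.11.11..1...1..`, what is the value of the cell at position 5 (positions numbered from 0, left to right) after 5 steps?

1.111111111.1.1.1.
.11.......11.1.1.1
1111.....1111.1.1.
1..11...11..11.1.1
.11111.11111111.1.
position 5 holds 1

1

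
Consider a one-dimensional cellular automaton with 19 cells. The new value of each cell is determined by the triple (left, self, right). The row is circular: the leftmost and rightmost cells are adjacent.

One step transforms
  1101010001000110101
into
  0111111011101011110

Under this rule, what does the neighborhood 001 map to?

At position 8 the neighborhood is 001; the next row has 1 there.

1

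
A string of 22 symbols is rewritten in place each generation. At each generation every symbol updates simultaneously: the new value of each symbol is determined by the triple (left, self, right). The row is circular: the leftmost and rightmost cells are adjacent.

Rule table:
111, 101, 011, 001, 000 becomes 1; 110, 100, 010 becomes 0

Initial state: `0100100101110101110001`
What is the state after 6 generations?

0101110101110011010010

1001001011101011100110
0010010111010111001101
0100101110101110011010
1001011101011100110100
0010111010111001101001
0101110101110011010010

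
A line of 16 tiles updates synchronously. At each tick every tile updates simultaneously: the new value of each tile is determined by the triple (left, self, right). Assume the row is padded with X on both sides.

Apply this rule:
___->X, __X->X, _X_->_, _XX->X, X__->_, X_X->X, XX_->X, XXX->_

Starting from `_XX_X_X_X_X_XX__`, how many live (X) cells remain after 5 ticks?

XXXX_X_X_X_XXX_X
___XX_X_X_XX_XXX
_XXXXX_X_XXXXX__
XX___XX_XX___X_X
_X_XXXXXXX_XX_XX
count of X: 12

12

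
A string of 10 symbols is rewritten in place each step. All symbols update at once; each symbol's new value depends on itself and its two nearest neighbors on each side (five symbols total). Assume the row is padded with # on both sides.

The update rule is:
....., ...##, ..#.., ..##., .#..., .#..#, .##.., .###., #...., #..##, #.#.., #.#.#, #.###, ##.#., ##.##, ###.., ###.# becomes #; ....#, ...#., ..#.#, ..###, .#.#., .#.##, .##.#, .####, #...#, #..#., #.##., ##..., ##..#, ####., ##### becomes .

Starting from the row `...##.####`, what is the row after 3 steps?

#..##.###.

step 1: ..##.##...
step 2: .##.#.#..#
step 3: #..##.###.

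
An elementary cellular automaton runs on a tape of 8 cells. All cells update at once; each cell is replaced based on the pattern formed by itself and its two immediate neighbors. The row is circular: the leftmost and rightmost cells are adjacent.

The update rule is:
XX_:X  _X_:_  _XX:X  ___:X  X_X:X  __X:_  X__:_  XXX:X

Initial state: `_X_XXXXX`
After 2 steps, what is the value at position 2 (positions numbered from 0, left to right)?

X

step 1: X_XXXXXX
step 2: XXXXXXXX
position 2 holds X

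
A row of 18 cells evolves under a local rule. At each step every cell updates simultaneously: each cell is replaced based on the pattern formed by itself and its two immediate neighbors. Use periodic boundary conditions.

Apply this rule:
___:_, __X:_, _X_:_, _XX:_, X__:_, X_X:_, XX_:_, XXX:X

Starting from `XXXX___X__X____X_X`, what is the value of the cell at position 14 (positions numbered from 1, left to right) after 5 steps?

_

XXX_______________
_X________________
__________________
__________________  (fixed point — unchanged through step 5)
position 14 holds _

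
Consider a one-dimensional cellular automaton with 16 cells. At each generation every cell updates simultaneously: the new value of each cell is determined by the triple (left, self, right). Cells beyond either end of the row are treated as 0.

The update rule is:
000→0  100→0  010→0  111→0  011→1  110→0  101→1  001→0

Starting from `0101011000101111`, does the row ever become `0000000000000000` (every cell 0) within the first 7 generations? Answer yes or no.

yes

0010110000011000
0001100000010000
0001000000000000
0000000000000000
all cells are 0 at generation 4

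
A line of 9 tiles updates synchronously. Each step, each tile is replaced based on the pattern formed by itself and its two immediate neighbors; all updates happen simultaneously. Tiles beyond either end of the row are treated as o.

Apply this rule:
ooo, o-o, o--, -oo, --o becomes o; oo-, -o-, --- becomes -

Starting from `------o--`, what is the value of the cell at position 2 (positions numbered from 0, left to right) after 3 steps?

o

o----o-oo
-o--o-ooo
o-oo-oooo
position 2 holds o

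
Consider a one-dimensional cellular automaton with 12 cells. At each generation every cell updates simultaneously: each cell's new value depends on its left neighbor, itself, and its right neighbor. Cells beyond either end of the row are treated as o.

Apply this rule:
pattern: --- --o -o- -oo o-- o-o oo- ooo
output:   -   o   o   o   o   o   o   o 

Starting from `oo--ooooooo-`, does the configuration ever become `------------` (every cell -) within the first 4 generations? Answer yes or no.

oooooooooooo
oooooooooooo  (fixed point — unchanged through generation 4)
generation 4 is oooooooooooo, still not uniform -

no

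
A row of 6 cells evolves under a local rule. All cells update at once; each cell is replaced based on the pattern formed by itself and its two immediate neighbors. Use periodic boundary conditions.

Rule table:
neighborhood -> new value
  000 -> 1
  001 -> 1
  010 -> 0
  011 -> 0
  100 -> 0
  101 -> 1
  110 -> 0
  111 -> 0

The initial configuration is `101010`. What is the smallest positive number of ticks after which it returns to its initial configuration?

2

tick 1: 010101
tick 2: 101010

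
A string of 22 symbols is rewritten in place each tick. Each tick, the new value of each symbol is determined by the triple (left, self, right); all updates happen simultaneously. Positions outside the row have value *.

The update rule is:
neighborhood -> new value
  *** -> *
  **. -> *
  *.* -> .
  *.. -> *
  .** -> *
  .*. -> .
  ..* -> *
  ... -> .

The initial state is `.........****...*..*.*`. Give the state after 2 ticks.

**.....*******...*****

tick 1: *.......******.*.**..*
tick 2: **.....*******...*****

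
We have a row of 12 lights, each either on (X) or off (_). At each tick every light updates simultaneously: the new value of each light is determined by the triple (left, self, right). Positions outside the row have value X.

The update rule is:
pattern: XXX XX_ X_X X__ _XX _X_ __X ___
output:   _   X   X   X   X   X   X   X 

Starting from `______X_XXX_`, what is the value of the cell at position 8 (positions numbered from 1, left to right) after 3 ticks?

XXXXXXXXX_XX
________XXX_
XXXXXXXXX_XX
position 8 holds X

X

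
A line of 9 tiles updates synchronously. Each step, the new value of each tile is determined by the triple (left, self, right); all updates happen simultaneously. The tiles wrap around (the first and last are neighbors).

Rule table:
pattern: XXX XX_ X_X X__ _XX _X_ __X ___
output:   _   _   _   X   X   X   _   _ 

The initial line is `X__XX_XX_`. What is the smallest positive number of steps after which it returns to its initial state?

2

XX_X__X__
X__XX_XX_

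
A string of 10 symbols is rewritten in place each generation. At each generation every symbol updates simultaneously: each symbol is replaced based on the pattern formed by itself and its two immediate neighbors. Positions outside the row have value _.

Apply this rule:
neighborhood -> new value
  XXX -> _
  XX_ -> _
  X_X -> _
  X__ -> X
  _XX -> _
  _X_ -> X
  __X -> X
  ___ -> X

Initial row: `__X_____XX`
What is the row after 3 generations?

XXXXXXXX__

generation 1: XXXXXXXX__
generation 2: ________XX
generation 3: XXXXXXXX__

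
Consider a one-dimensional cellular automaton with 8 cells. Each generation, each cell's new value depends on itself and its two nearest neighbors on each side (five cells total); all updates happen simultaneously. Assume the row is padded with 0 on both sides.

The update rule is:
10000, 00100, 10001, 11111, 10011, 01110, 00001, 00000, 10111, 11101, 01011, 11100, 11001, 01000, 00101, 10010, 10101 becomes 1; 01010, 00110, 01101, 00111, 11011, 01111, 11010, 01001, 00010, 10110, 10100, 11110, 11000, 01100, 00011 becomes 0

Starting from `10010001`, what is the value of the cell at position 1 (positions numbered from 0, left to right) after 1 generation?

10111101
position 1 holds 0

0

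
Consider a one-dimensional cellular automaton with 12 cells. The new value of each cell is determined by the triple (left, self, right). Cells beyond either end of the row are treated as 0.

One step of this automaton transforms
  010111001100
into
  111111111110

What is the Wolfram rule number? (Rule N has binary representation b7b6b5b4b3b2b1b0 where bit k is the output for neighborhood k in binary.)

254

position 4: 111 → 1  (bit 7 = 1)
position 5: 110 → 1  (bit 6 = 1)
position 2: 101 → 1  (bit 5 = 1)
position 6: 100 → 1  (bit 4 = 1)
position 3: 011 → 1  (bit 3 = 1)
position 1: 010 → 1  (bit 2 = 1)
position 0: 001 → 1  (bit 1 = 1)
position 11: 000 → 0  (bit 0 = 0)
bits b7..b0 = 11111110 = 254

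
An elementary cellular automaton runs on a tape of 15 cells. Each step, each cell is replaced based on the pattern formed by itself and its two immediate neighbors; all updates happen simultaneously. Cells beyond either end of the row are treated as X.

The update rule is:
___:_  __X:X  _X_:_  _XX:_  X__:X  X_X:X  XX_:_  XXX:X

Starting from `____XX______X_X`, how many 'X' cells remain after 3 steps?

7

X__X__X____X_X_
_XX_XX_X__X_X_X
X__X__X_XX_X_X_
count of X: 7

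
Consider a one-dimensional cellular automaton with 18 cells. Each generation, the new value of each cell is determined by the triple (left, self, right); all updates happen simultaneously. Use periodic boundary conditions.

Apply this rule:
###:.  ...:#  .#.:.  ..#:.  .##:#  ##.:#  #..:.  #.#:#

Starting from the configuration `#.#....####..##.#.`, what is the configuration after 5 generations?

generation 1: .#..##.#..#..###.#
generation 2: #...###......#.##.
generation 3: ..#.#.#.####..####
generation 4: ...#.#.##..#..#..#
generation 5: .#..#.###.........

.#..#.###.........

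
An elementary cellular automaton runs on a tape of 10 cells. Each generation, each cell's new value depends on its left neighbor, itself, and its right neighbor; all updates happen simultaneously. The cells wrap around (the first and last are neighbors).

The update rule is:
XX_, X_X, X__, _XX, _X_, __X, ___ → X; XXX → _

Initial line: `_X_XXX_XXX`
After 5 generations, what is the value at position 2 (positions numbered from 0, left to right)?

XXXX_XXX_X
___XXX_XXX
XXXX_XXX_X  (repeats generation 1; period 2)
generation 5: XXXX_XXX_X
position 2 holds X

X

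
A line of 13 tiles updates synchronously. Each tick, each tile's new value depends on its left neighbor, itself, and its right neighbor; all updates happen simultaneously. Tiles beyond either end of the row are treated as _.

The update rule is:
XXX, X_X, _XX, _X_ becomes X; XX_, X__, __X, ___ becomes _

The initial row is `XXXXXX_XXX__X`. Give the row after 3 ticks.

XXXXX_XXX___X
XXXX_XXX____X
XXX_XXX_____X

XXX_XXX_____X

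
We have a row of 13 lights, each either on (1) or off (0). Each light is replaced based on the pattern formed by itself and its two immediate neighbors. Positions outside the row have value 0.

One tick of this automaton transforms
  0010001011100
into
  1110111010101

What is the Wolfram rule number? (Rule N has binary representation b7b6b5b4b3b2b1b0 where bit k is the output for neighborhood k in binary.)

79

position 9: 111 → 0  (bit 7 = 0)
position 10: 110 → 1  (bit 6 = 1)
position 7: 101 → 0  (bit 5 = 0)
position 3: 100 → 0  (bit 4 = 0)
position 8: 011 → 1  (bit 3 = 1)
position 2: 010 → 1  (bit 2 = 1)
position 1: 001 → 1  (bit 1 = 1)
position 0: 000 → 1  (bit 0 = 1)
bits b7..b0 = 01001111 = 79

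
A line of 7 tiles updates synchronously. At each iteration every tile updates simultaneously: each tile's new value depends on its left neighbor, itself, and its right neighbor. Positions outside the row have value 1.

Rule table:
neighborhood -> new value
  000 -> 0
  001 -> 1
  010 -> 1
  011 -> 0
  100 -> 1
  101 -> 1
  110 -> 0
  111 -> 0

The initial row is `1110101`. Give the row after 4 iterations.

1000111

iteration 1: 0001110
iteration 2: 1010001
iteration 3: 0111010
iteration 4: 1000111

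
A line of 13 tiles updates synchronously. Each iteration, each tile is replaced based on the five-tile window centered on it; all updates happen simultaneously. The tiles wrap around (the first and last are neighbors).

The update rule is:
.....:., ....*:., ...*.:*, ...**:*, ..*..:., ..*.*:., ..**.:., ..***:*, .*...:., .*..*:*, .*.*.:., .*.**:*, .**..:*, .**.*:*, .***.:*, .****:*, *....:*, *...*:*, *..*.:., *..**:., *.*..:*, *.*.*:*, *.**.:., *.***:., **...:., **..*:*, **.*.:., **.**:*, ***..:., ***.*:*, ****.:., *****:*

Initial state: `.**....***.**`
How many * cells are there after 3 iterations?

*.*.*.*****.*
*.*.**.**.**.
*.**.**.**.*.
count of *: 8

8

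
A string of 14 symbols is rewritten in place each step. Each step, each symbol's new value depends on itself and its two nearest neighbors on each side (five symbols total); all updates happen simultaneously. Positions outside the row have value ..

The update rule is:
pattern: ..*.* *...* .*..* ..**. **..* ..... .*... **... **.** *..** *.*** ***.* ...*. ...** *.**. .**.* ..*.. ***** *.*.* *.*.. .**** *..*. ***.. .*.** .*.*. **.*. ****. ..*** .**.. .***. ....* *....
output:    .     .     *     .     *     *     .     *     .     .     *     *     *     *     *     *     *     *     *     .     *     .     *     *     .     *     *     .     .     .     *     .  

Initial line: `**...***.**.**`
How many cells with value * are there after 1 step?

6

..*.*..*.**.*.
count of *: 6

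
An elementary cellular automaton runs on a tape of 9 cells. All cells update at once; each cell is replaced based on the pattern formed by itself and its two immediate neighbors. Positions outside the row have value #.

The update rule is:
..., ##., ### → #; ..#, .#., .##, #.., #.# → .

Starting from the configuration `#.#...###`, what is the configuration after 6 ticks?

#...#..##
#.#.....#
#...###..
#.#..##..
#.....#..
#.###....

#.###....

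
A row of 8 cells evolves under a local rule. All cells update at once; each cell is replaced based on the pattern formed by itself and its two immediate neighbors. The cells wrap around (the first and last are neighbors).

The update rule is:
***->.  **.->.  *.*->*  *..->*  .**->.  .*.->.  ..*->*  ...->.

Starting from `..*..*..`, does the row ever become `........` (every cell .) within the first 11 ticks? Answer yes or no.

.*.**.*.
*.*..*.*
.*.**.*.  (repeats tick 1; period 2)
tick 11: .*.**.*.
tick 11 is .*.**.*., still not uniform .

no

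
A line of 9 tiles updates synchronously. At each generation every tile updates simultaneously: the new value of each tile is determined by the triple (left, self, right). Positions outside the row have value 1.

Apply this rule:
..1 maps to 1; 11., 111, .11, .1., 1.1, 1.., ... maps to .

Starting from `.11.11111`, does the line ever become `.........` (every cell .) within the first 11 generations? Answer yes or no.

generation 1: .........
all cells are . at generation 1

yes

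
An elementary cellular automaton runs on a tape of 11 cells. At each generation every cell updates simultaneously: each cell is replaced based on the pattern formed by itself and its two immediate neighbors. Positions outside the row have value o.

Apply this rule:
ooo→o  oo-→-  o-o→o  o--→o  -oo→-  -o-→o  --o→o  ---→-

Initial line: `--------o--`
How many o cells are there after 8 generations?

8

generation 1: o------oooo
generation 2: -o----o-ooo
generation 3: ooo--ooo-oo
generation 4: oo-oo-o-o-o
generation 5: o-o--ooooo-
generation 6: -oooo-ooo-o
generation 7: o-oo-o-o-o-
generation 8: -o--ooooooo
count of o: 8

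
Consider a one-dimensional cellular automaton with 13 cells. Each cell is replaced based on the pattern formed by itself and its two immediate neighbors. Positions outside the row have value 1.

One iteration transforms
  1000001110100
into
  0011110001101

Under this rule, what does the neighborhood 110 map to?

At position 0 the neighborhood is 110; the next row has 0 there.

0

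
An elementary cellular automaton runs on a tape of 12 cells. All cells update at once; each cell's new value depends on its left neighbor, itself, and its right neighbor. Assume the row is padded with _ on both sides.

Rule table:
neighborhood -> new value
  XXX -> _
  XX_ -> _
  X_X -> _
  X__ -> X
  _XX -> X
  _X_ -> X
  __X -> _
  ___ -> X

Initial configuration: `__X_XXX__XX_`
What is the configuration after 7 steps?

X_X_X__X_X_X
X_X_XX_X_X_X
X_X_X__X_X_X  (repeats step 1; period 2)
step 7: X_X_X__X_X_X

X_X_X__X_X_X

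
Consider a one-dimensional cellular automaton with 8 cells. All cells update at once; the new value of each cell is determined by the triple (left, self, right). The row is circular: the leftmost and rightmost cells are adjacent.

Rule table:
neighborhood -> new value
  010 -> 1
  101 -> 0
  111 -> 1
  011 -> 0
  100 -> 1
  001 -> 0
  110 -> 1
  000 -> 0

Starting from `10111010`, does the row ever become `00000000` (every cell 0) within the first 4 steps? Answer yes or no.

no

step 1: 10011010
step 2: 11001010
step 3: 01101010
step 4: 00101011
step 4 is 00101011, still not uniform 0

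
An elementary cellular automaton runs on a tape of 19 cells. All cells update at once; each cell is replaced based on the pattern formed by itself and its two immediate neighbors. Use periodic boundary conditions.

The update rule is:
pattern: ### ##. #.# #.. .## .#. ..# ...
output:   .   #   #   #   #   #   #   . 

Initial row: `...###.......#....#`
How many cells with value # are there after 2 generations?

#.##.##.....###..##
########...##.####.
count of #: 14

14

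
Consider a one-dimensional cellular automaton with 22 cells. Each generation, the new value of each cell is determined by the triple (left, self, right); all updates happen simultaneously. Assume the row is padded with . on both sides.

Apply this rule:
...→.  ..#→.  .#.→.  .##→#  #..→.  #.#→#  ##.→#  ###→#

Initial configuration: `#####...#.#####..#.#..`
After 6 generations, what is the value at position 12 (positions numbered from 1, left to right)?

#

generation 1: #####....######...#...
generation 2: #####....######.......
generation 3: #####....######.......  (fixed point — unchanged through generation 6)
position 12 holds #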